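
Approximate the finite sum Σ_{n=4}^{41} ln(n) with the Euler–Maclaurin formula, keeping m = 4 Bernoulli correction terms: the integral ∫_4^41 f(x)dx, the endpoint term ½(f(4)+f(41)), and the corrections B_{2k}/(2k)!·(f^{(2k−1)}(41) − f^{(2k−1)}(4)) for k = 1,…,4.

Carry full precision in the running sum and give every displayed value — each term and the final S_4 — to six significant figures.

∫_4^41 ln(x) dx evaluates to 109.711.
Boundary: ½(f(4) + f(41)) = ½(1.38629 + 3.71357) = 2.54993.
So far: 112.261.
k=1: B_{2}/(2)! × [f^{(1)}(41) − f^{(1)}(4)] = 1/12 × (0.0243902 − 0.250000) = -0.0188008.
Partial sum through k=1: 112.242.
k=2: B_{4}/(4)! × [f^{(3)}(41) − f^{(3)}(4)] = −1/720 × (2.90187e-05 − 0.0312500) = 4.33625e-05.
Partial sum through k=2: 112.242.
k=3: B_{6}/(6)! × [f^{(5)}(41) − f^{(5)}(4)] = 1/30240 × (2.07153e-07 − 0.0234375) = -7.75043e-07.
Partial sum through k=3: 112.242.
k=4: B_{8}/(8)! × [f^{(7)}(41) − f^{(7)}(4)] = −1/1209600 × (3.69697e-09 − 0.0439453) = 3.63304e-08.

S_4 ≈ 112.242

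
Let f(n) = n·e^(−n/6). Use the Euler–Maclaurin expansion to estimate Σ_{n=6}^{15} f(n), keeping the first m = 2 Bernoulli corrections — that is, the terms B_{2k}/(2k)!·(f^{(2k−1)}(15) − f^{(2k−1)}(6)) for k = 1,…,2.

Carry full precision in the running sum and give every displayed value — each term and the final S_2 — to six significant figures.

S_2 ≈ 17.8537

Integral: ∫_6^15 x·e^(−x/6) dx = 16.1446.
Endpoint term: (f(6) + f(15))/2 = (2.20728 + 1.23127)/2 = 1.71928.
So far: 17.8639.
Order-1 term: 1/12 · (-0.123127 − 0.00000) = -0.0102606.
Running total after k=1: 17.8536.
Order-2 term: −1/720 · (0.00114007 − 0.0204377) = 2.68023e-05.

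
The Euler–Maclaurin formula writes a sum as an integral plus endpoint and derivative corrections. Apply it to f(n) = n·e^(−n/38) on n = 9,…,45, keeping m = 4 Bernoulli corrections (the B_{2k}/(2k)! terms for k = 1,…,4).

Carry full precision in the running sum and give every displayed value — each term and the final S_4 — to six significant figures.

Integral: ∫_9^45 x·e^(−x/38) dx = 444.276.
Endpoint term: (f(9) + f(45))/2 = (7.10204 + 13.7694)/2 = 10.4357.
Integral + boundary = 454.712.
Correction k=1: B_{2}/2! · (f^{(1)}(45) − f^{(1)}(9)) = 1/12 · (-0.0563661 − 0.602220) = -0.0548822.
Partial sum through k=1: 454.657.
Correction k=2: B_{4}/4! · (f^{(3)}(45) − f^{(3)}(9)) = −1/720 · (0.000384771 − 0.00151001) = 1.56283e-06.
Partial sum through k=2: 454.657.
Correction k=3: B_{6}/6! · (f^{(5)}(45) − f^{(5)}(9)) = 1/30240 · (5.59956e-07 − 1.80261e-06) = -4.10930e-11.
Partial sum through k=3: 454.657.
Correction k=4: B_{8}/8! · (f^{(7)}(45) − f^{(7)}(9)) = −1/1209600 · (5.91032e-10 − 1.77251e-09) = 9.76751e-16.

S_4 ≈ 454.657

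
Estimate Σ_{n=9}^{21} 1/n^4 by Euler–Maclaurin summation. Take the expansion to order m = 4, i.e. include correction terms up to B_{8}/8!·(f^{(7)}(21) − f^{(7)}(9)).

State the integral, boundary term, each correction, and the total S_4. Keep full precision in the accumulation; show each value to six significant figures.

S_4 ≈ 0.000505562

∫_9^21 1/x^4 dx evaluates to 0.000421254.
Endpoint term: (f(9) + f(21))/2 = (0.000152416 + 5.14189e-06)/2 = 7.87788e-05.
So far: 0.000500033.
Order-1 term: 1/12 · (-9.79408e-07 − (-6.77404e-05)) = 5.56341e-06.
Partial sum through k=1: 0.000505596.
Order-2 term: −1/720 · (-6.66264e-08 − (-2.50890e-05)) = -3.47533e-08.
Partial sum through k=2: 0.000505562.
Order-3 term: 1/30240 · (-8.46049e-09 − (-1.73455e-05)) = 5.73315e-10.
Partial sum through k=3: 0.000505562.
Order-4 term: −1/1209600 · (-1.72663e-09 − (-1.92728e-05)) = -1.59318e-11.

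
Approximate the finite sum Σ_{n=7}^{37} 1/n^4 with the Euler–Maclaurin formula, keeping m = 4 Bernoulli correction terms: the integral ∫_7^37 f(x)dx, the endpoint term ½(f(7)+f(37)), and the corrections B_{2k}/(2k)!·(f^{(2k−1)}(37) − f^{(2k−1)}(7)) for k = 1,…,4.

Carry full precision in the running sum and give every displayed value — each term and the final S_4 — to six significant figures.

Integral: ∫_7^37 1/x^4 dx = 0.000965237.
Boundary: ½(f(7) + f(37)) = ½(0.000416493 + 5.33572e-07) = 0.000208513.
Integral + boundary = 0.00117375.
Correction k=1: B_{2}/2! · (f^{(1)}(37) − f^{(1)}(7)) = 1/12 · (-5.76835e-08 − (-0.000237996)) = 1.98282e-05.
Running total after k=1: 0.00119358.
Correction k=2: B_{4}/4! · (f^{(3)}(37) − f^{(3)}(7)) = −1/720 · (-1.26406e-09 − (-0.000145712)) = -2.02376e-07.
Running total after k=2: 0.00119338.
Correction k=3: B_{6}/6! · (f^{(5)}(37) − f^{(5)}(7)) = 1/30240 · (-5.17075e-11 − (-0.000166528)) = 5.50687e-09.
Running total after k=3: 0.00119338.
Correction k=4: B_{8}/8! · (f^{(7)}(37) − f^{(7)}(7)) = −1/1209600 · (-3.39933e-12 − (-0.000305868)) = -2.52867e-10.

S_4 ≈ 0.00119338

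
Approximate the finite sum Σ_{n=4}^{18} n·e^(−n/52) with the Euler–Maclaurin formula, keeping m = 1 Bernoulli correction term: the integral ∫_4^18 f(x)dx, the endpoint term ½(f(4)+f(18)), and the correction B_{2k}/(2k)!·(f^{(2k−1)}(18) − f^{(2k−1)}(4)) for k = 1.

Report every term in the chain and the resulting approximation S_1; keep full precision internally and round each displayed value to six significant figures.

∫_4^18 x·e^(−x/52) dx evaluates to 121.449.
Endpoint term: (f(4) + f(18))/2 = (3.70384 + 12.7333)/2 = 8.21855.
Running total after boundary: 129.668.
k=1: B_{2}/(2)! × [f^{(1)}(18) − f^{(1)}(4)] = 1/12 × (0.462533 − 0.854733) = -0.0326833.

S_1 ≈ 129.635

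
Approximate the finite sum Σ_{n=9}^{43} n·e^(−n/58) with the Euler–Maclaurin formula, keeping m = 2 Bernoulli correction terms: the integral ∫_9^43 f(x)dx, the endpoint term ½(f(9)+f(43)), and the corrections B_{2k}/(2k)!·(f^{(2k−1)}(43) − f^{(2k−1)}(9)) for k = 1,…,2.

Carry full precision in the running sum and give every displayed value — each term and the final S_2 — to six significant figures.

∫_9^43 x·e^(−x/58) dx evaluates to 536.375.
Endpoint term: (f(9) + f(43))/2 = (7.70641 + 20.4876)/2 = 14.0970.
Running total after boundary: 550.472.
k=1: B_{2}/(2)! × [f^{(1)}(43) − f^{(1)}(9)] = 1/12 × (0.123221 − 0.723398) = -0.0500147.
After k=1: 550.422.
k=2: B_{4}/(4)! × [f^{(3)}(43) − f^{(3)}(9)] = −1/720 × (0.000319897 − 0.000724118) = 5.61418e-07.

S_2 ≈ 550.422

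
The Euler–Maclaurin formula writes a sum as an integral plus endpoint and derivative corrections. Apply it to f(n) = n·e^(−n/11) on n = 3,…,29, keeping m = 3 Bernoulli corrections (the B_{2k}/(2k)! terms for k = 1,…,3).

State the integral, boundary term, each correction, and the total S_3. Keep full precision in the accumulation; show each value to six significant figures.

S_3 ≈ 87.8515

The integral term ∫_3^29 x·e^(−x/11) dx = 85.7269.
Boundary: ½(f(3) + f(29)) = ½(2.28390 + 2.07702) = 2.18046.
So far: 87.9074.
Order-1 term: 1/12 · (-0.117198 − 0.553673) = -0.0559059.
After k=1: 87.8515.
Order-2 term: −1/720 · (0.000215240 − 0.0171593) = 2.35334e-05.
After k=2: 87.8515.
Order-3 term: 1/30240 · (1.15625e-05 − 0.000245808) = -7.74621e-09.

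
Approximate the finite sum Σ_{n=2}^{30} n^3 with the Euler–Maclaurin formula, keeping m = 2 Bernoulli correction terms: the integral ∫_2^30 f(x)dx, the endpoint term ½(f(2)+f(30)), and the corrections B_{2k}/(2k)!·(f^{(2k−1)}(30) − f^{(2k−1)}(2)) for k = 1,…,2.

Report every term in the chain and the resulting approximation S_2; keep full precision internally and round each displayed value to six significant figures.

S_2 ≈ 216224

The integral term ∫_2^30 x^3 dx = 202496.
Boundary: ½(f(2) + f(30)) = ½(8.00000 + 27000.0) = 13504.0.
So far: 216000.
Order-1 term: 1/12 · (2700.00 − 12.0000) = 224.000.
Partial sum through k=1: 216224.
Order-2 term: −1/720 · (6.00000 − 6.00000) = 0.00000.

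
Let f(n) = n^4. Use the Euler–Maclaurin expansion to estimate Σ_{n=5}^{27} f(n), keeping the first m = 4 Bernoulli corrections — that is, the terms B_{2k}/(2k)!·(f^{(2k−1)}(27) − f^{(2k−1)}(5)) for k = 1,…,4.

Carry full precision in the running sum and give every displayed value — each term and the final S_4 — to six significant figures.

The integral term ∫_5^27 x^4 dx = 2.86916e+06.
Endpoint term: (f(5) + f(27))/2 = (625.000 + 531441)/2 = 266033.
So far: 3.13519e+06.
Order-1 term: 1/12 · (78732.0 − 500.000) = 6519.33.
After k=1: 3.14171e+06.
Order-2 term: −1/720 · (648.000 − 120.000) = -0.733333.
After k=2: 3.14171e+06.
Order-3 term: 1/30240 · (0.00000 − 0.00000) = 0.00000.
After k=3: 3.14171e+06.
Order-4 term: −1/1209600 · (0.00000 − 0.00000) = 0.00000.

S_4 ≈ 3.14171e+06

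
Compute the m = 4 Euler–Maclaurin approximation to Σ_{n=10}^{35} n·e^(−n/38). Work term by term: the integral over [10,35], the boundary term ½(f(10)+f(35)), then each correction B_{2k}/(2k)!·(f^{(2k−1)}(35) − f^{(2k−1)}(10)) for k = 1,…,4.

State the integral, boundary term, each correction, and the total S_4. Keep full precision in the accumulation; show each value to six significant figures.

Integral: ∫_10^35 x·e^(−x/38) dx = 297.635.
Endpoint term: (f(10) + f(35))/2 = (7.68621 + 13.9335)/2 = 10.8098.
Integral + boundary = 308.445.
k=1: B_{2}/(2)! × [f^{(1)}(35) − f^{(1)}(10)] = 1/12 × (0.0314289 − 0.566352) = -0.0445769.
After k=1: 308.400.
k=2: B_{4}/(4)! × [f^{(3)}(35) − f^{(3)}(10)] = −1/720 × (0.000573150 − 0.00145678) = 1.22727e-06.
After k=2: 308.400.
k=3: B_{6}/(6)! × [f^{(5)}(35) − f^{(5)}(10)] = 1/30240 × (7.78764e-07 − 1.74609e-06) = -3.19883e-11.
After k=3: 308.400.
k=4: B_{8}/(8)! × [f^{(7)}(35) − f^{(7)}(10)] = −1/1209600 × (8.03746e-10 − 1.71976e-09) = 7.57283e-16.

S_4 ≈ 308.400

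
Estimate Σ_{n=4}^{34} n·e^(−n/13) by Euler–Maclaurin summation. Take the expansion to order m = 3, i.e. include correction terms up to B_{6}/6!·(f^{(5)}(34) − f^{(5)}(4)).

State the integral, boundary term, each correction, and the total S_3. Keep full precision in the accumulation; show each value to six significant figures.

S_3 ≈ 120.439

The integral term ∫_4^34 x·e^(−x/13) dx = 117.778.
Boundary: ½(f(4) + f(34)) = ½(2.94057 + 2.48675) = 2.71366.
Running total after boundary: 120.492.
k=1: B_{2}/(2)! × [f^{(1)}(34) − f^{(1)}(4)] = 1/12 × (-0.118149 − 0.508944) = -0.0522577.
Running total after k=1: 120.439.
k=2: B_{4}/(4)! × [f^{(3)}(34) − f^{(3)}(4)] = −1/720 × (0.000166453 − 0.0117114) = 1.60347e-05.
Running total after k=2: 120.439.
k=3: B_{6}/(6)! × [f^{(5)}(34) − f^{(5)}(4)] = 1/30240 × (6.10658e-06 − 0.000120777) = -3.79201e-09.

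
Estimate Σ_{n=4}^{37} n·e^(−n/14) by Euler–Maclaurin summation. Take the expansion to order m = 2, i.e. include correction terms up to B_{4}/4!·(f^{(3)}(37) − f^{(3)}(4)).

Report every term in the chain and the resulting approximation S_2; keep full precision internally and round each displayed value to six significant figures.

S_2 ≈ 141.331

The integral term ∫_4^37 x·e^(−x/14) dx = 138.566.
Endpoint term: (f(4) + f(37))/2 = (3.00591 + 2.63283)/2 = 2.81937.
So far: 141.385.
k=1: B_{2}/(2)! × [f^{(1)}(37) − f^{(1)}(4)] = 1/12 × (-0.116902 − 0.536769) = -0.0544726.
Running total after k=1: 141.331.
k=2: B_{4}/(4)! × [f^{(3)}(37) − f^{(3)}(4)] = −1/720 × (0.000129660 − 0.0104068) = 1.42737e-05.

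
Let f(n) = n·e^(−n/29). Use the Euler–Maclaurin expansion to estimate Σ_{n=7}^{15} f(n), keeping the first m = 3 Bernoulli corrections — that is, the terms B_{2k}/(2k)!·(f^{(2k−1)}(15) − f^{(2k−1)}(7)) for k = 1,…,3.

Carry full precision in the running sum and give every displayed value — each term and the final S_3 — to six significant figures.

S_3 ≈ 66.5987

Integral: ∫_7^15 x·e^(−x/29) dx = 59.4037.
½[f(7) + f(15)] = ½[5.49881 + 8.94244] = 7.22062.
Running total after boundary: 66.6243.
k=1: B_{2}/(2)! × [f^{(1)}(15) − f^{(1)}(7)] = 1/12 × (0.287803 − 0.595930) = -0.0256772.
Partial sum through k=1: 66.5986.
k=2: B_{4}/(4)! × [f^{(3)}(15) − f^{(3)}(7)] = −1/720 × (0.00175996 − 0.00257671) = 1.13438e-06.
Partial sum through k=2: 66.5987.
k=3: B_{6}/(6)! × [f^{(5)}(15) − f^{(5)}(7)] = 1/30240 × (3.77849e-06 − 5.28518e-06) = -4.98242e-11.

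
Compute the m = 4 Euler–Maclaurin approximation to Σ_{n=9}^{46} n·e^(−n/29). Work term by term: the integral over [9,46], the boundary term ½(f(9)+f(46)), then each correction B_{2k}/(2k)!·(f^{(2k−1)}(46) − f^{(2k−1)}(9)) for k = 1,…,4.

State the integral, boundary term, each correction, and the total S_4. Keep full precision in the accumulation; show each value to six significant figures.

Integral: ∫_9^46 x·e^(−x/29) dx = 362.756.
Boundary: ½(f(9) + f(46)) = ½(6.59875 + 9.41623) = 8.00749.
So far: 370.764.
Order-1 term: 1/12 · (-0.119997 − 0.505651) = -0.0521373.
Running total after k=1: 370.711.
Order-2 term: −1/720 · (0.000344119 − 0.00234487) = 2.77883e-06.
Running total after k=2: 370.711.
Order-3 term: 1/30240 · (9.88017e-07 − 4.86147e-06) = -1.28090e-10.
Running total after k=3: 370.711.
Order-4 term: −1/1209600 · (1.86309e-09 − 8.24584e-09) = 5.27674e-15.

S_4 ≈ 370.711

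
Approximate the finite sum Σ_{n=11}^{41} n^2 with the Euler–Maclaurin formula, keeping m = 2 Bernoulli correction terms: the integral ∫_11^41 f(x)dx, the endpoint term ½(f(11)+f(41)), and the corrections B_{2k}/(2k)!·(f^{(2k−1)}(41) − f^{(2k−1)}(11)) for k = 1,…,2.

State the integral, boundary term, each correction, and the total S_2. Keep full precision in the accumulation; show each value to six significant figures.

S_2 ≈ 23436.0

∫_11^41 x^2 dx evaluates to 22530.0.
Endpoint term: (f(11) + f(41))/2 = (121.000 + 1681.00)/2 = 901.000.
Integral + boundary = 23431.0.
Order-1 term: 1/12 · (82.0000 − 22.0000) = 5.00000.
Running total after k=1: 23436.0.
Order-2 term: −1/720 · (0.00000 − 0.00000) = 0.00000.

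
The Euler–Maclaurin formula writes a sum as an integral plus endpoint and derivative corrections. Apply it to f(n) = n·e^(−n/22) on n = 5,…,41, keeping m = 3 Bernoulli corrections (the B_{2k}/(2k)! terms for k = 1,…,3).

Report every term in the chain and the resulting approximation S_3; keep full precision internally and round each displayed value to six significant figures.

The integral term ∫_5^41 x·e^(−x/22) dx = 258.263.
½[f(5) + f(41)] = ½[3.98352 + 6.35941] = 5.17146.
So far: 263.434.
Correction k=1: B_{2}/2! · (f^{(1)}(41) − f^{(1)}(5)) = 1/12 · (-0.133957 − 0.615634) = -0.0624659.
Running total after k=1: 263.372.
Correction k=2: B_{4}/4! · (f^{(3)}(41) − f^{(3)}(5)) = −1/720 · (0.000364171 − 0.00456414) = 5.83328e-06.
Running total after k=2: 263.372.
Correction k=3: B_{6}/6! · (f^{(5)}(41) − f^{(5)}(5)) = 1/30240 · (2.07668e-06 − 1.62320e-05) = -4.68100e-10.

S_3 ≈ 263.372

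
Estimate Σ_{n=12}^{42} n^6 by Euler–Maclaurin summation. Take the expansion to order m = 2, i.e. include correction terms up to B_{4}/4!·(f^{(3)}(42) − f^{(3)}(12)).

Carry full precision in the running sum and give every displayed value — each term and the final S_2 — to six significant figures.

∫_12^42 x^6 dx evaluates to 3.29291e+10.
½[f(12) + f(42)] = ½[2.98598e+06 + 5.48903e+09] = 2.74601e+09.
Integral + boundary = 3.56751e+10.
Correction k=1: B_{2}/2! · (f^{(1)}(42) − f^{(1)}(12)) = 1/12 · (7.84147e+08 − 1.49299e+06) = 6.52212e+07.
After k=1: 3.57403e+10.
Correction k=2: B_{4}/4! · (f^{(3)}(42) − f^{(3)}(12)) = −1/720 · (8.89056e+06 − 207360) = -12060.0.

S_2 ≈ 3.57403e+10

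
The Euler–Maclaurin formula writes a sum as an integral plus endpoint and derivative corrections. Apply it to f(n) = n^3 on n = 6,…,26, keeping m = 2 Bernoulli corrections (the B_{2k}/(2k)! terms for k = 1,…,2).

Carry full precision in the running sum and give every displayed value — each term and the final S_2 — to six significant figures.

S_2 ≈ 122976

Integral: ∫_6^26 x^3 dx = 113920.
Endpoint term: (f(6) + f(26))/2 = (216.000 + 17576.0)/2 = 8896.00.
Running total after boundary: 122816.
k=1: B_{2}/(2)! × [f^{(1)}(26) − f^{(1)}(6)] = 1/12 × (2028.00 − 108.000) = 160.000.
Running total after k=1: 122976.
k=2: B_{4}/(4)! × [f^{(3)}(26) − f^{(3)}(6)] = −1/720 × (6.00000 − 6.00000) = 0.00000.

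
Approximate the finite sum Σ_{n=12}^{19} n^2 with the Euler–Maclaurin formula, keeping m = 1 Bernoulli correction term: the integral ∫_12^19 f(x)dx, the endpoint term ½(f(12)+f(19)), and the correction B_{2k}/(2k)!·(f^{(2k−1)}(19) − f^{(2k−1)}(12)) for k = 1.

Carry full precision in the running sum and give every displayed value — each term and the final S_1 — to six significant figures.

The integral term ∫_12^19 x^2 dx = 1710.33.
½[f(12) + f(19)] = ½[144.000 + 361.000] = 252.500.
Running total after boundary: 1962.83.
k=1: B_{2}/(2)! × [f^{(1)}(19) − f^{(1)}(12)] = 1/12 × (38.0000 − 24.0000) = 1.16667.

S_1 ≈ 1964.00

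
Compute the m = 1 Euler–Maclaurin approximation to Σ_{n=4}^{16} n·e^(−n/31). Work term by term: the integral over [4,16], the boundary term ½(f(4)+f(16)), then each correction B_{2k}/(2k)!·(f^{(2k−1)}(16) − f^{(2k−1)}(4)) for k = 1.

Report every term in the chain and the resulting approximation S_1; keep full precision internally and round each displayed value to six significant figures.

S_1 ≈ 90.5727

∫_4^16 x·e^(−x/31) dx evaluates to 84.0800.
½[f(4) + f(16)] = ½[3.51578 + 9.54922] = 6.53250.
So far: 90.6125.
Order-1 term: 1/12 · (0.288787 − 0.765533) = -0.0397289.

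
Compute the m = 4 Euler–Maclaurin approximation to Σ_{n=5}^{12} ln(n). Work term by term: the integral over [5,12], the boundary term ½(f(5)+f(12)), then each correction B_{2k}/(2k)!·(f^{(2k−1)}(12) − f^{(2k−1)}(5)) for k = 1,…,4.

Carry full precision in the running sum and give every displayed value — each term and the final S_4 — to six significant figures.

Integral: ∫_5^12 ln(x) dx = 14.7717.
½[f(5) + f(12)] = ½[1.60944 + 2.48491] = 2.04717.
So far: 16.8189.
Order-1 term: 1/12 · (0.0833333 − 0.200000) = -0.00972222.
Running total after k=1: 16.8091.
Order-2 term: −1/720 · (0.00115741 − 0.0160000) = 2.06147e-05.
Running total after k=2: 16.8092.
Order-3 term: 1/30240 · (9.64506e-05 − 0.00768000) = -2.50779e-07.
Running total after k=3: 16.8092.
Order-4 term: −1/1209600 · (2.00939e-05 − 0.00921600) = 7.60244e-09.

S_4 ≈ 16.8092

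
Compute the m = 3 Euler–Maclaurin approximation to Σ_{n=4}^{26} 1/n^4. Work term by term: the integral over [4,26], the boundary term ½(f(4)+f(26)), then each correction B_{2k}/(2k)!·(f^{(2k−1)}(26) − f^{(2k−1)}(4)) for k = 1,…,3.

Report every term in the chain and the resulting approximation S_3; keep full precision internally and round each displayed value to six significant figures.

∫_4^26 1/x^4 dx evaluates to 0.00518937.
Boundary: ½(f(4) + f(26)) = ½(0.00390625 + 2.18830e-06) = 0.00195422.
Running total after boundary: 0.00714359.
k=1: B_{2}/(2)! × [f^{(1)}(26) − f^{(1)}(4)] = 1/12 × (-3.36661e-07 − (-0.00390625)) = 0.000325493.
Partial sum through k=1: 0.00746908.
k=2: B_{4}/(4)! × [f^{(3)}(26) − f^{(3)}(4)] = −1/720 × (-1.49406e-08 − (-0.00732422)) = -1.01725e-05.
Partial sum through k=2: 0.00745891.
k=3: B_{6}/(6)! × [f^{(5)}(26) − f^{(5)}(4)] = 1/30240 × (-1.23768e-09 − (-0.0256348)) = 8.47710e-07.

S_3 ≈ 0.00745976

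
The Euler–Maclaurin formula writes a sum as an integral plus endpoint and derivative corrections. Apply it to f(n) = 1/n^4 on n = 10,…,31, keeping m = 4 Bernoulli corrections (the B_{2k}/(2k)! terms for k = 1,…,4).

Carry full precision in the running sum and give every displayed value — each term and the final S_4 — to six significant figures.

S_4 ≈ 0.000375991

∫_10^31 1/x^4 dx evaluates to 0.000322144.
½[f(10) + f(31)] = ½[0.000100000 + 1.08281e-06] = 5.05414e-05.
So far: 0.000372686.
Correction k=1: B_{2}/2! · (f^{(1)}(31) − f^{(1)}(10)) = 1/12 · (-1.39718e-07 − (-4.00000e-05)) = 3.32169e-06.
Partial sum through k=1: 0.000376007.
Correction k=2: B_{4}/4! · (f^{(3)}(31) − f^{(3)}(10)) = −1/720 · (-4.36164e-09 − (-1.20000e-05)) = -1.66606e-08.
Partial sum through k=2: 0.000375991.
Correction k=3: B_{6}/6! · (f^{(5)}(31) − f^{(5)}(10)) = 1/30240 · (-2.54164e-10 − (-6.72000e-06)) = 2.22214e-10.
Partial sum through k=3: 0.000375991.
Correction k=4: B_{8}/8! · (f^{(7)}(31) − f^{(7)}(10)) = −1/1209600 · (-2.38031e-11 − (-6.04800e-06)) = -4.99998e-12.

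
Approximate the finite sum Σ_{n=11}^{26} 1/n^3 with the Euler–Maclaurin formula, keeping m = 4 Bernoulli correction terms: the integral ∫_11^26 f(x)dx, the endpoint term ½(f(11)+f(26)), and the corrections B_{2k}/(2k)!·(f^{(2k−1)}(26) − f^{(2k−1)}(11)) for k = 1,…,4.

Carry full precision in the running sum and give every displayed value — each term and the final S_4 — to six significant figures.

S_4 ≈ 0.00381317

The integral term ∫_11^26 1/x^3 dx = 0.00339259.
Endpoint term: (f(11) + f(26))/2 = (0.000751315 + 5.68958e-05)/2 = 0.000404105.
Integral + boundary = 0.00379669.
k=1: B_{2}/(2)! × [f^{(1)}(26) − f^{(1)}(11)] = 1/12 × (-6.56490e-06 − (-0.000204904)) = 1.65283e-05.
Running total after k=1: 0.00381322.
k=2: B_{4}/(4)! × [f^{(3)}(26) − f^{(3)}(11)] = −1/720 × (-1.94228e-07 − (-3.38684e-05)) = -4.67697e-08.
Running total after k=2: 0.00381317.
k=3: B_{6}/(6)! × [f^{(5)}(26) − f^{(5)}(11)] = 1/30240 × (-1.20674e-08 − (-1.17560e-05)) = 3.88357e-10.
Running total after k=3: 0.00381317.
k=4: B_{8}/(8)! × [f^{(7)}(26) − f^{(7)}(11)] = −1/1209600 × (-1.28529e-09 − (-6.99530e-06)) = -5.78209e-12.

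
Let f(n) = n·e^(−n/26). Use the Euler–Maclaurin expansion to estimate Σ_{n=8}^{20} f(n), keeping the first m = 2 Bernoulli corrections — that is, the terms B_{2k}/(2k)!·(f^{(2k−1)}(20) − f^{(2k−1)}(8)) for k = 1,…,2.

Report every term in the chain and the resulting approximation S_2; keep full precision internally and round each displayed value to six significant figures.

S_2 ≈ 103.216

The integral term ∫_8^20 x·e^(−x/26) dx = 95.6753.
Boundary: ½(f(8) + f(20)) = ½(5.88113 + 9.26739) = 7.57426.
Integral + boundary = 103.250.
Order-1 term: 1/12 · (0.106931 − 0.508944) = -0.0335011.
Partial sum through k=1: 103.216.
Order-2 term: −1/720 · (0.00152910 − 0.00292785) = 1.94271e-06.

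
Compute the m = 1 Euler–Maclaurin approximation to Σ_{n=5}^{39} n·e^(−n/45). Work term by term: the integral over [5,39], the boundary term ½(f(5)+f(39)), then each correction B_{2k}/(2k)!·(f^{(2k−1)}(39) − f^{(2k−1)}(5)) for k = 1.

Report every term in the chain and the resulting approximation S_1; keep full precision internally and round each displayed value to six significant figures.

Integral: ∫_5^39 x·e^(−x/45) dx = 424.464.
Endpoint term: (f(5) + f(39))/2 = (4.47420 + 16.3937)/2 = 10.4339.
So far: 434.898.
k=1: B_{2}/(2)! × [f^{(1)}(39) − f^{(1)}(5)] = 1/12 × (0.0560467 − 0.795413) = -0.0616138.

S_1 ≈ 434.836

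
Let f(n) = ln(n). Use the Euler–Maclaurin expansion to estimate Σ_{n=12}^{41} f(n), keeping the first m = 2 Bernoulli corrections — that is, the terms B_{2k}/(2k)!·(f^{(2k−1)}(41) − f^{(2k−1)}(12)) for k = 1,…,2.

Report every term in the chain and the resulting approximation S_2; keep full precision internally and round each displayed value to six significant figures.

∫_12^41 ln(x) dx evaluates to 93.4376.
½[f(12) + f(41)] = ½[2.48491 + 3.71357] = 3.09924.
Integral + boundary = 96.5368.
Order-1 term: 1/12 · (0.0243902 − 0.0833333) = -0.00491192.
After k=1: 96.5319.
Order-2 term: −1/720 · (2.90187e-05 − 0.00115741) = 1.56721e-06.

S_2 ≈ 96.5319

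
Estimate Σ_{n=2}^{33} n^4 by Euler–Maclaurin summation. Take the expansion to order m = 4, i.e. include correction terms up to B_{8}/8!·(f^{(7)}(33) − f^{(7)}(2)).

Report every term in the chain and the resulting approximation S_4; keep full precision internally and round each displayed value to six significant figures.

S_4 ≈ 8.43202e+06

∫_2^33 x^4 dx evaluates to 7.82707e+06.
½[f(2) + f(33)] = ½[16.0000 + 1.18592e+06] = 592968.
Running total after boundary: 8.42004e+06.
Correction k=1: B_{2}/2! · (f^{(1)}(33) − f^{(1)}(2)) = 1/12 · (143748 − 32.0000) = 11976.3.
After k=1: 8.43202e+06.
Correction k=2: B_{4}/4! · (f^{(3)}(33) − f^{(3)}(2)) = −1/720 · (792.000 − 48.0000) = -1.03333.
After k=2: 8.43202e+06.
Correction k=3: B_{6}/6! · (f^{(5)}(33) − f^{(5)}(2)) = 1/30240 · (0.00000 − 0.00000) = 0.00000.
After k=3: 8.43202e+06.
Correction k=4: B_{8}/8! · (f^{(7)}(33) − f^{(7)}(2)) = −1/1209600 · (0.00000 − 0.00000) = 0.00000.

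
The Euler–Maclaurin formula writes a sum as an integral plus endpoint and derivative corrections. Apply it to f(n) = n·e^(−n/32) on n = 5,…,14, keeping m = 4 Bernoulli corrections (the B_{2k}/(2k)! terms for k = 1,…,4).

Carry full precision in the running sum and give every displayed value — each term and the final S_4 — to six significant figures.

∫_5^14 x·e^(−x/32) dx evaluates to 62.3342.
½[f(5) + f(14)] = ½[4.27673 + 9.03908] = 6.65790.
Integral + boundary = 68.9921.
k=1: B_{2}/(2)! × [f^{(1)}(14) − f^{(1)}(5)] = 1/12 × (0.363177 − 0.721698) = -0.0298767.
After k=1: 68.9623.
k=2: B_{4}/(4)! × [f^{(3)}(14) − f^{(3)}(5)] = −1/720 × (0.00161570 − 0.00237538) = 1.05511e-06.
After k=2: 68.9623.
k=3: B_{6}/(6)! × [f^{(5)}(14) − f^{(5)}(5)] = 1/30240 × (2.80931e-06 − 3.95115e-06) = -3.77593e-11.
After k=3: 68.9623.
k=4: B_{8}/(8)! × [f^{(7)}(14) − f^{(7)}(5)] = −1/1209600 × (3.94608e-09 − 5.45175e-09) = 1.24477e-15.

S_4 ≈ 68.9623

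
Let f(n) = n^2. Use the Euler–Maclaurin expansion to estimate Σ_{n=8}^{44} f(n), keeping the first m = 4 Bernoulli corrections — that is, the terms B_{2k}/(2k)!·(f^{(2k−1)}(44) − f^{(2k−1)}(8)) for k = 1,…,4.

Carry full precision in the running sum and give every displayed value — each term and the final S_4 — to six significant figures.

S_4 ≈ 29230.0

Integral: ∫_8^44 x^2 dx = 28224.0.
Boundary: ½(f(8) + f(44)) = ½(64.0000 + 1936.00) = 1000.00.
So far: 29224.0.
Order-1 term: 1/12 · (88.0000 − 16.0000) = 6.00000.
After k=1: 29230.0.
Order-2 term: −1/720 · (0.00000 − 0.00000) = 0.00000.
After k=2: 29230.0.
Order-3 term: 1/30240 · (0.00000 − 0.00000) = 0.00000.
After k=3: 29230.0.
Order-4 term: −1/1209600 · (0.00000 − 0.00000) = 0.00000.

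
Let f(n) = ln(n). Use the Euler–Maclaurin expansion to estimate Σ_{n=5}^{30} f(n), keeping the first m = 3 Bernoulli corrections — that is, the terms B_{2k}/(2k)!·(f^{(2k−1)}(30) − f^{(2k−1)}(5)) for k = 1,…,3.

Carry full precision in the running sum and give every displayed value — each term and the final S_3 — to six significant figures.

Integral: ∫_5^30 ln(x) dx = 68.9887.
Endpoint term: (f(5) + f(30))/2 = (1.60944 + 3.40120)/2 = 2.50532.
So far: 71.4940.
Correction k=1: B_{2}/2! · (f^{(1)}(30) − f^{(1)}(5)) = 1/12 · (0.0333333 − 0.200000) = -0.0138889.
After k=1: 71.4802.
Correction k=2: B_{4}/4! · (f^{(3)}(30) − f^{(3)}(5)) = −1/720 · (7.40741e-05 − 0.0160000) = 2.21193e-05.
After k=2: 71.4802.
Correction k=3: B_{6}/6! · (f^{(5)}(30) − f^{(5)}(5)) = 1/30240 · (9.87654e-07 − 0.00768000) = -2.53936e-07.

S_3 ≈ 71.4802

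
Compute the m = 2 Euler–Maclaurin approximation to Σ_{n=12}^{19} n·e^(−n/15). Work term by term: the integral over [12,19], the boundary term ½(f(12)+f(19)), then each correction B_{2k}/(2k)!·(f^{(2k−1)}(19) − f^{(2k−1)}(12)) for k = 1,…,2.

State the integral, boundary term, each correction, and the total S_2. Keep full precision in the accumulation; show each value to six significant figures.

S_2 ≈ 43.6349

∫_12^19 x·e^(−x/15) dx evaluates to 38.2759.
Endpoint term: (f(12) + f(19))/2 = (5.39195 + 5.35362)/2 = 5.37278.
Integral + boundary = 43.6487.
k=1: B_{2}/(2)! × [f^{(1)}(19) − f^{(1)}(12)] = 1/12 × (-0.0751385 − 0.0898658) = -0.0137504.
After k=1: 43.6349.
k=2: B_{4}/(4)! × [f^{(3)}(19) − f^{(3)}(12)] = −1/720 × (0.00217067 − 0.00439344) = 3.08718e-06.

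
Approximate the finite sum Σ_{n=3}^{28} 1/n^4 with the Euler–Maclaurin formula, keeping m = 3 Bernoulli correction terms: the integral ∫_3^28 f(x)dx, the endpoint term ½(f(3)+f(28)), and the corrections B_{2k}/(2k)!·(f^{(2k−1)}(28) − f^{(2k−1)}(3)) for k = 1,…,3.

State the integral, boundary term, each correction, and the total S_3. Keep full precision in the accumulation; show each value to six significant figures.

Integral: ∫_3^28 1/x^4 dx = 0.0123305.
Boundary: ½(f(3) + f(28)) = ½(0.0123457 + 1.62693e-06) = 0.00617365.
So far: 0.0185041.
Order-1 term: 1/12 · (-2.32418e-07 − (-0.0164609)) = 0.00137172.
After k=1: 0.0198759.
Order-2 term: −1/720 · (-8.89355e-09 − (-0.0548697)) = -7.62079e-05.
After k=2: 0.0197997.
Order-3 term: 1/30240 · (-6.35253e-10 − (-0.341411)) = 1.12901e-05.

S_3 ≈ 0.0198110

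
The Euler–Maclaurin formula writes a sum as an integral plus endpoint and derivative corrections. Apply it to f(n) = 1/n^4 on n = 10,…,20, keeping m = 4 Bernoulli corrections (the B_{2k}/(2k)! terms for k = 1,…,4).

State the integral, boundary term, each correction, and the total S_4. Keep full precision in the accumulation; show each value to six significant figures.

∫_10^20 1/x^4 dx evaluates to 0.000291667.
½[f(10) + f(20)] = ½[0.000100000 + 6.25000e-06] = 5.31250e-05.
Running total after boundary: 0.000344792.
Correction k=1: B_{2}/2! · (f^{(1)}(20) − f^{(1)}(10)) = 1/12 · (-1.25000e-06 − (-4.00000e-05)) = 3.22917e-06.
Running total after k=1: 0.000348021.
Correction k=2: B_{4}/4! · (f^{(3)}(20) − f^{(3)}(10)) = −1/720 · (-9.37500e-08 − (-1.20000e-05)) = -1.65365e-08.
Running total after k=2: 0.000348004.
Correction k=3: B_{6}/6! · (f^{(5)}(20) − f^{(5)}(10)) = 1/30240 · (-1.31250e-08 − (-6.72000e-06)) = 2.21788e-10.
Running total after k=3: 0.000348005.
Correction k=4: B_{8}/8! · (f^{(7)}(20) − f^{(7)}(10)) = −1/1209600 · (-2.95313e-09 − (-6.04800e-06)) = -4.99756e-12.

S_4 ≈ 0.000348005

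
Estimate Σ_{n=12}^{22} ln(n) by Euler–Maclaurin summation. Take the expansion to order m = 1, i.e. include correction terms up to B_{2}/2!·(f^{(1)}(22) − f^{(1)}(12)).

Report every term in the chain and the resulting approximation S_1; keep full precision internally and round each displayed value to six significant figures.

S_1 ≈ 30.9689

∫_12^22 ln(x) dx evaluates to 28.1841.
Boundary: ½(f(12) + f(22)) = ½(2.48491 + 3.09104) = 2.78797.
Running total after boundary: 30.9720.
Order-1 term: 1/12 · (0.0454545 − 0.0833333) = -0.00315657.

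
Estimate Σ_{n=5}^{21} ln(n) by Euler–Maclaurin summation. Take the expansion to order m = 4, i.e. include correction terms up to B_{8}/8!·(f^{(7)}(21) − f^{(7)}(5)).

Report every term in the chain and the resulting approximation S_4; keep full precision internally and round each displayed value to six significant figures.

Integral: ∫_5^21 ln(x) dx = 39.8878.
½[f(5) + f(21)] = ½[1.60944 + 3.04452] = 2.32698.
Running total after boundary: 42.2148.
Order-1 term: 1/12 · (0.0476190 − 0.200000) = -0.0126984.
Partial sum through k=1: 42.2021.
Order-2 term: −1/720 · (0.000215959 − 0.0160000) = 2.19223e-05.
Partial sum through k=2: 42.2021.
Order-3 term: 1/30240 · (5.87645e-06 − 0.00768000) = -2.53774e-07.
Partial sum through k=3: 42.2021.
Order-4 term: −1/1209600 · (3.99758e-07 − 0.00921600) = 7.61872e-09.

S_4 ≈ 42.2021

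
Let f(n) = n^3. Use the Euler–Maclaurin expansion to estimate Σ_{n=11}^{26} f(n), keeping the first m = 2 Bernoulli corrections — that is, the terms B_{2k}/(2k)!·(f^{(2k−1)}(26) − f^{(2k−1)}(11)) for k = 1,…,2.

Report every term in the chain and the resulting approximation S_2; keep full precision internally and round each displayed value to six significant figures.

S_2 ≈ 120176

∫_11^26 x^3 dx evaluates to 110584.
Boundary: ½(f(11) + f(26)) = ½(1331.00 + 17576.0) = 9453.50.
So far: 120037.
k=1: B_{2}/(2)! × [f^{(1)}(26) − f^{(1)}(11)] = 1/12 × (2028.00 − 363.000) = 138.750.
After k=1: 120176.
k=2: B_{4}/(4)! × [f^{(3)}(26) − f^{(3)}(11)] = −1/720 × (6.00000 − 6.00000) = 0.00000.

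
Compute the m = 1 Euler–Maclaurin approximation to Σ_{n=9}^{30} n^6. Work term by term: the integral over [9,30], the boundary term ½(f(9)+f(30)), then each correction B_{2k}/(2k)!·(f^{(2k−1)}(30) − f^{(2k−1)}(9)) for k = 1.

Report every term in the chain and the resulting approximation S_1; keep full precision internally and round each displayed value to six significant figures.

The integral term ∫_9^30 x^6 dx = 3.12360e+09.
Boundary: ½(f(9) + f(30)) = ½(531441 + 7.29000e+08) = 3.64766e+08.
So far: 3.48837e+09.
Order-1 term: 1/12 · (1.45800e+08 − 354294) = 1.21205e+07.

S_1 ≈ 3.50049e+09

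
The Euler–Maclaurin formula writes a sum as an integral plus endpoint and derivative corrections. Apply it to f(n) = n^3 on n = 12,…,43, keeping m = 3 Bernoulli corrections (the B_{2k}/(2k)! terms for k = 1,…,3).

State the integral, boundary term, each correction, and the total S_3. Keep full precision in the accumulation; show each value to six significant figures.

Integral: ∫_12^43 x^3 dx = 849516.
Endpoint term: (f(12) + f(43))/2 = (1728.00 + 79507.0)/2 = 40617.5.
Running total after boundary: 890134.
Correction k=1: B_{2}/2! · (f^{(1)}(43) − f^{(1)}(12)) = 1/12 · (5547.00 − 432.000) = 426.250.
Running total after k=1: 890560.
Correction k=2: B_{4}/4! · (f^{(3)}(43) − f^{(3)}(12)) = −1/720 · (6.00000 − 6.00000) = 0.00000.
Running total after k=2: 890560.
Correction k=3: B_{6}/6! · (f^{(5)}(43) − f^{(5)}(12)) = 1/30240 · (0.00000 − 0.00000) = 0.00000.

S_3 ≈ 890560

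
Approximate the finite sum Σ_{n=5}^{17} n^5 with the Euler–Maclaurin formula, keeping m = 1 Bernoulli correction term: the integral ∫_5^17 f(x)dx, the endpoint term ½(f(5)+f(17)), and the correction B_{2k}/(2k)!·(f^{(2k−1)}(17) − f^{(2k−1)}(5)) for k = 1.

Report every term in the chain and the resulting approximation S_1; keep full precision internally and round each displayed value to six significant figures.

S_1 ≈ 4.76636e+06

∫_5^17 x^5 dx evaluates to 4.02032e+06.
Boundary: ½(f(5) + f(17)) = ½(3125.00 + 1.41986e+06) = 711491.
Running total after boundary: 4.73182e+06.
Correction k=1: B_{2}/2! · (f^{(1)}(17) − f^{(1)}(5)) = 1/12 · (417605 − 3125.00) = 34540.0.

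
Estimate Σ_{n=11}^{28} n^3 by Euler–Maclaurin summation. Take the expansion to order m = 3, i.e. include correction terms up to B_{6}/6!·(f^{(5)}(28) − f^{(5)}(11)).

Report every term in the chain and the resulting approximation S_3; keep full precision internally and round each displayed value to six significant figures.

S_3 ≈ 161811

The integral term ∫_11^28 x^3 dx = 150004.
Boundary: ½(f(11) + f(28)) = ½(1331.00 + 21952.0) = 11641.5.
Integral + boundary = 161645.
k=1: B_{2}/(2)! × [f^{(1)}(28) − f^{(1)}(11)] = 1/12 × (2352.00 − 363.000) = 165.750.
After k=1: 161811.
k=2: B_{4}/(4)! × [f^{(3)}(28) − f^{(3)}(11)] = −1/720 × (6.00000 − 6.00000) = 0.00000.
After k=2: 161811.
k=3: B_{6}/(6)! × [f^{(5)}(28) − f^{(5)}(11)] = 1/30240 × (0.00000 − 0.00000) = 0.00000.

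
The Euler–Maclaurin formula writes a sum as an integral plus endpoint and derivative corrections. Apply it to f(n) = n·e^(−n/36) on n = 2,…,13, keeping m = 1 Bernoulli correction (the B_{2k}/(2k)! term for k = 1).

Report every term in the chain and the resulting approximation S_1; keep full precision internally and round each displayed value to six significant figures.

The integral term ∫_2^13 x·e^(−x/36) dx = 64.7382.
½[f(2) + f(13)] = ½[1.89192 + 9.05972] = 5.47582.
Integral + boundary = 70.2140.
k=1: B_{2}/(2)! × [f^{(1)}(13) − f^{(1)}(2)] = 1/12 × (0.445243 − 0.893406) = -0.0373470.

S_1 ≈ 70.1767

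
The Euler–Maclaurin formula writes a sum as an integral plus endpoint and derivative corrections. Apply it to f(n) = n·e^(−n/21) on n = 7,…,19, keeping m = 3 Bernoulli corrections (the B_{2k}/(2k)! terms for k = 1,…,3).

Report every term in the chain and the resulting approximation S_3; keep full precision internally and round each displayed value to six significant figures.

∫_7^19 x·e^(−x/21) dx evaluates to 81.4243.
Boundary: ½(f(7) + f(19)) = ½(5.01572 + 7.68813) = 6.35192.
So far: 87.7762.
Correction k=1: B_{2}/2! · (f^{(1)}(19) − f^{(1)}(7)) = 1/12 · (0.0385370 − 0.477688) = -0.0365959.
Running total after k=1: 87.7396.
Correction k=2: B_{4}/4! · (f^{(3)}(19) − f^{(3)}(7)) = −1/720 · (0.00192248 − 0.00433277) = 3.34762e-06.
Running total after k=2: 87.7396.
Correction k=3: B_{6}/6! · (f^{(5)}(19) − f^{(5)}(7)) = 1/30240 · (8.52057e-06 − 1.71935e-05) = -2.86804e-10.

S_3 ≈ 87.7396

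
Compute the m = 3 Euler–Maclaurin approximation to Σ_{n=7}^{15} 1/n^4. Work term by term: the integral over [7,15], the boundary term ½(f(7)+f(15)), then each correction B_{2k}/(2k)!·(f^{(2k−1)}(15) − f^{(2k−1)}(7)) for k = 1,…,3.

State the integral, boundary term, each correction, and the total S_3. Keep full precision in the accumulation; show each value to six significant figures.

S_3 ≈ 0.00111037

The integral term ∫_7^15 1/x^4 dx = 0.000873052.
½[f(7) + f(15)] = ½[0.000416493 + 1.97531e-05] = 0.000218123.
So far: 0.00109117.
Correction k=1: B_{2}/2! · (f^{(1)}(15) − f^{(1)}(7)) = 1/12 · (-5.26749e-06 − (-0.000237996)) = 1.93940e-05.
Partial sum through k=1: 0.00111057.
Correction k=2: B_{4}/4! · (f^{(3)}(15) − f^{(3)}(7)) = −1/720 · (-7.02332e-07 − (-0.000145712)) = -2.01402e-07.
Partial sum through k=2: 0.00111037.
Correction k=3: B_{6}/6! · (f^{(5)}(15) − f^{(5)}(7)) = 1/30240 · (-1.74803e-07 − (-0.000166528)) = 5.50109e-09.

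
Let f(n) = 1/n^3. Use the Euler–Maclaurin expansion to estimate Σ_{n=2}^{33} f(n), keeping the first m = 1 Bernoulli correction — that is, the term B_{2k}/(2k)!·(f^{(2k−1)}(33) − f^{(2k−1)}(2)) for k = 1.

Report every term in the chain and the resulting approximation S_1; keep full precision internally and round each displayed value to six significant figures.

∫_2^33 1/x^3 dx evaluates to 0.124541.
Boundary: ½(f(2) + f(33)) = ½(0.125000 + 2.78265e-05) = 0.0625139.
Running total after boundary: 0.187055.
k=1: B_{2}/(2)! × [f^{(1)}(33) − f^{(1)}(2)] = 1/12 × (-2.52968e-06 − (-0.187500)) = 0.0156248.

S_1 ≈ 0.202680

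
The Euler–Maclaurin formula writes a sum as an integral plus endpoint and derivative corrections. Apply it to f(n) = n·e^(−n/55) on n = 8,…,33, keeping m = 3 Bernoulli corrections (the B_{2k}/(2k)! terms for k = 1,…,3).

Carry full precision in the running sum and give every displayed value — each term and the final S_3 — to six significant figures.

Integral: ∫_8^33 x·e^(−x/55) dx = 339.692.
½[f(8) + f(33)] = ½[6.91703 + 18.1108] = 12.5139.
So far: 352.206.
k=1: B_{2}/(2)! × [f^{(1)}(33) − f^{(1)}(8)] = 1/12 × (0.219525 − 0.738865) = -0.0432784.
After k=1: 352.162.
k=2: B_{4}/(4)! × [f^{(3)}(33) − f^{(3)}(8)] = −1/720 × (0.000435421 − 0.000815909) = 5.28455e-07.
After k=2: 352.162.
k=3: B_{6}/(6)! × [f^{(5)}(33) − f^{(5)}(8)] = 1/30240 × (2.63891e-07 − 4.58699e-07) = -6.44205e-12.

S_3 ≈ 352.162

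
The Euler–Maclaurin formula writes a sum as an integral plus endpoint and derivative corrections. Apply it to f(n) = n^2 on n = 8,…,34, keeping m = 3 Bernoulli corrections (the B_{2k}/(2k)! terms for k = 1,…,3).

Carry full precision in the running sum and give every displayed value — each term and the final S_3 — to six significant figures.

S_3 ≈ 13545.0

Integral: ∫_8^34 x^2 dx = 12930.7.
½[f(8) + f(34)] = ½[64.0000 + 1156.00] = 610.000.
Running total after boundary: 13540.7.
Correction k=1: B_{2}/2! · (f^{(1)}(34) − f^{(1)}(8)) = 1/12 · (68.0000 − 16.0000) = 4.33333.
Partial sum through k=1: 13545.0.
Correction k=2: B_{4}/4! · (f^{(3)}(34) − f^{(3)}(8)) = −1/720 · (0.00000 − 0.00000) = 0.00000.
Partial sum through k=2: 13545.0.
Correction k=3: B_{6}/6! · (f^{(5)}(34) − f^{(5)}(8)) = 1/30240 · (0.00000 − 0.00000) = 0.00000.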